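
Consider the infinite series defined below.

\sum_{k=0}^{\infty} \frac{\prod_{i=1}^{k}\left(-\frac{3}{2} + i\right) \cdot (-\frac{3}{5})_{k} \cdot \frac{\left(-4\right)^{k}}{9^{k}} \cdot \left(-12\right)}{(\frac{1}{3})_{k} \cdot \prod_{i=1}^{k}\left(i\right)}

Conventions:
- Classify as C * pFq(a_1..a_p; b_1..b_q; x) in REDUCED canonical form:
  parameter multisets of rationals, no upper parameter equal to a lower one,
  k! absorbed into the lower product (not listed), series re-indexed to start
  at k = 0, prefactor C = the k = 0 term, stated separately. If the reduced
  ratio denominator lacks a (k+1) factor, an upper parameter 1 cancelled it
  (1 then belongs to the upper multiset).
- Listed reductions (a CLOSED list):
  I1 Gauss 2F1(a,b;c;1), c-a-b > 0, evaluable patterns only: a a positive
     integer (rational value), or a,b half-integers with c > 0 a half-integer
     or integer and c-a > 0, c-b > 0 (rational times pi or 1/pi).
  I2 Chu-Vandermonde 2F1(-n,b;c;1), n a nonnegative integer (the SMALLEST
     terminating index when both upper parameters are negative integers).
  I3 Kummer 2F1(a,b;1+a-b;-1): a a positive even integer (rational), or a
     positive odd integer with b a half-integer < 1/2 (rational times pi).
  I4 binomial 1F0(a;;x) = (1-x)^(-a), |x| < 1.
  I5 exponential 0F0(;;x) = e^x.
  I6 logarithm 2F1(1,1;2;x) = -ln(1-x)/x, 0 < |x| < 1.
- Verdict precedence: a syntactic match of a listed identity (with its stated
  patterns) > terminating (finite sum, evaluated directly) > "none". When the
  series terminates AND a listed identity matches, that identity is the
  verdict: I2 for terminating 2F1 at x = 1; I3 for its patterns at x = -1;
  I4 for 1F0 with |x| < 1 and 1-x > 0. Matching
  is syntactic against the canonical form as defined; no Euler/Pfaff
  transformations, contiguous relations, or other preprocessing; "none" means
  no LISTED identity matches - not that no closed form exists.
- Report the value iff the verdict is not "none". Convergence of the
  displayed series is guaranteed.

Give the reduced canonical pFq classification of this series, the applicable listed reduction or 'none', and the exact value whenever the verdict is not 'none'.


Classification (C = -12): 2F1 with upper {-\frac{3}{5}, -\frac{1}{2}}, lower {\frac{1}{3}}, argument x = -\frac{4}{9}. Verdict: none - this 2F1 at x = -\frac{4}{9} matches no listed pattern, and upper {-\frac{3}{5}, -\frac{1}{2}} holds no stopper.

The tell: t_0 = -12 here, and the product of the first k integers (prefactor -12) is k!.
Step ratio: r(k) = -\frac{4}{9} * (k-\frac{3}{5}) (k-\frac{1}{2}) / [(k+\frac{1}{3}) (k+1)] ; factor over Q: parameters, x = -\frac{4}{9}, and C = -12.


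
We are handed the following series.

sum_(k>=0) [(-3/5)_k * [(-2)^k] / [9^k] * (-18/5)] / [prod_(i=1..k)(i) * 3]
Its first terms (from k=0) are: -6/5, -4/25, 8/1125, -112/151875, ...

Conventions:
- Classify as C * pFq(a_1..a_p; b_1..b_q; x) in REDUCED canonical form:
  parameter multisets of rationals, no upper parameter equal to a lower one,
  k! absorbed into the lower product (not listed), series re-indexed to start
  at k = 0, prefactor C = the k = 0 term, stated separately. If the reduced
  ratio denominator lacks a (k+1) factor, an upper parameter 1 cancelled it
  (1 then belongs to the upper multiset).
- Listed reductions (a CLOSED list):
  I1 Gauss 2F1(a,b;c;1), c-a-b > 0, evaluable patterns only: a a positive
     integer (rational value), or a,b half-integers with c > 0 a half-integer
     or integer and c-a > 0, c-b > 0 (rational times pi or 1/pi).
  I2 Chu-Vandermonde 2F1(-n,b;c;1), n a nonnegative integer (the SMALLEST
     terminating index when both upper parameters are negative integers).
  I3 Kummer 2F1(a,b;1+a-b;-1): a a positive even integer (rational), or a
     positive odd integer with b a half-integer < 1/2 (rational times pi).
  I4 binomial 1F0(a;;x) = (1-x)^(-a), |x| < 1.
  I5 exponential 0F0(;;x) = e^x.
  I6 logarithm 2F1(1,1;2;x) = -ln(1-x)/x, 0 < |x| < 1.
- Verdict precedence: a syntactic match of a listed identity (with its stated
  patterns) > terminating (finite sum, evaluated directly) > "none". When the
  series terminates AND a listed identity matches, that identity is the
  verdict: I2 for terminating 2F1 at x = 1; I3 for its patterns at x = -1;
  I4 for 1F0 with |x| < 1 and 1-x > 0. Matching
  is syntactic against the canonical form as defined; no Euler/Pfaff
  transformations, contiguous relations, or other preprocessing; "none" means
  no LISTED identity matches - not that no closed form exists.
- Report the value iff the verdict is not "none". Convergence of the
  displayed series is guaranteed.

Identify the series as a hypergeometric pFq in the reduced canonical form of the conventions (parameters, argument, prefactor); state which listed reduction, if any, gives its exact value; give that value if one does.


x = -2/9 here; the reduced form reads 1F0, upper {-3/5}, lower {-}, C = -6/5. Verdict (x = -2/9): binomial (I4) applies (the 1F0 binomial series: exponent 3/5, x = -2/9). Its exact value is (-6/5) * (11/9)^(3/5).

First insight: with t_0 = -6/5, the two geometric factors (prefactor -6/5) combine into one argument.
Term ratio: r(k) = (-2/9) * (k-3/5) / [(k+1)] - rational in k, leading ratio (-2/9); with t_0 = -6/5, classification follows.


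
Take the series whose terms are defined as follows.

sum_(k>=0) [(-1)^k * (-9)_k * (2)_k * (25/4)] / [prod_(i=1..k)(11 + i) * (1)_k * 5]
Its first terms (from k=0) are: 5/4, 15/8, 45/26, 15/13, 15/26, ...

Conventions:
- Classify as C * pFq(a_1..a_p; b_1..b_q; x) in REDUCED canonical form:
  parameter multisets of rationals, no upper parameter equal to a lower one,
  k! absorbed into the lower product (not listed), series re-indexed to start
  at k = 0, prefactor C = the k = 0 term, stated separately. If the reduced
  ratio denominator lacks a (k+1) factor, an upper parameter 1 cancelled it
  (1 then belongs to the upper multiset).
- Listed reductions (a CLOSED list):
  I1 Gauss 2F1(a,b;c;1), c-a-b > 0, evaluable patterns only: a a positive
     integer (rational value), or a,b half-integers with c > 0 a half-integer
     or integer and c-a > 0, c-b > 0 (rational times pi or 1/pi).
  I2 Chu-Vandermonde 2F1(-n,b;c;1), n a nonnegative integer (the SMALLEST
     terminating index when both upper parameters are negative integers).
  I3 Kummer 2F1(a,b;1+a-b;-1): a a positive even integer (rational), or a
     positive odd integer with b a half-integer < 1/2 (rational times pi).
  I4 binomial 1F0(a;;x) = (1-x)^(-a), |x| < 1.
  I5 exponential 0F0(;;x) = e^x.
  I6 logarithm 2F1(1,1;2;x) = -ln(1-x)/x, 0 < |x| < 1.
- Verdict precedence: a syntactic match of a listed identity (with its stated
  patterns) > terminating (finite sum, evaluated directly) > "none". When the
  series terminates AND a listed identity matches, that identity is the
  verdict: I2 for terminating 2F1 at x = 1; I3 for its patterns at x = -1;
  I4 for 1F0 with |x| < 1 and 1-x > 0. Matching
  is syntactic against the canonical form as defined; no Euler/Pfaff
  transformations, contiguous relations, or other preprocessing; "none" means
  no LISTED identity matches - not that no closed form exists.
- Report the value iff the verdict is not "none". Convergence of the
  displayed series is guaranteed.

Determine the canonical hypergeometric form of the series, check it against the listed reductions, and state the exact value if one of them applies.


Classification (C = 5/4): 2F1 with upper {-9, 2}, lower {12}, argument x = -1. Verdict: Kummer's theorem (I3) matches (x = -1; c = 12 equals 1+a-b for upper {-9, 2}: listed pattern). Exact value: 55/8.

Structural cue: from the first term 5/4: the lower running product (C = 5/4, x = -1) is a rising factorial.
Ratio: r(k) = (-1) * (k-9) (k+2) / [(k+12) (k+1)] ; factor over Q: parameters, x = (-1), and C = 5/4.


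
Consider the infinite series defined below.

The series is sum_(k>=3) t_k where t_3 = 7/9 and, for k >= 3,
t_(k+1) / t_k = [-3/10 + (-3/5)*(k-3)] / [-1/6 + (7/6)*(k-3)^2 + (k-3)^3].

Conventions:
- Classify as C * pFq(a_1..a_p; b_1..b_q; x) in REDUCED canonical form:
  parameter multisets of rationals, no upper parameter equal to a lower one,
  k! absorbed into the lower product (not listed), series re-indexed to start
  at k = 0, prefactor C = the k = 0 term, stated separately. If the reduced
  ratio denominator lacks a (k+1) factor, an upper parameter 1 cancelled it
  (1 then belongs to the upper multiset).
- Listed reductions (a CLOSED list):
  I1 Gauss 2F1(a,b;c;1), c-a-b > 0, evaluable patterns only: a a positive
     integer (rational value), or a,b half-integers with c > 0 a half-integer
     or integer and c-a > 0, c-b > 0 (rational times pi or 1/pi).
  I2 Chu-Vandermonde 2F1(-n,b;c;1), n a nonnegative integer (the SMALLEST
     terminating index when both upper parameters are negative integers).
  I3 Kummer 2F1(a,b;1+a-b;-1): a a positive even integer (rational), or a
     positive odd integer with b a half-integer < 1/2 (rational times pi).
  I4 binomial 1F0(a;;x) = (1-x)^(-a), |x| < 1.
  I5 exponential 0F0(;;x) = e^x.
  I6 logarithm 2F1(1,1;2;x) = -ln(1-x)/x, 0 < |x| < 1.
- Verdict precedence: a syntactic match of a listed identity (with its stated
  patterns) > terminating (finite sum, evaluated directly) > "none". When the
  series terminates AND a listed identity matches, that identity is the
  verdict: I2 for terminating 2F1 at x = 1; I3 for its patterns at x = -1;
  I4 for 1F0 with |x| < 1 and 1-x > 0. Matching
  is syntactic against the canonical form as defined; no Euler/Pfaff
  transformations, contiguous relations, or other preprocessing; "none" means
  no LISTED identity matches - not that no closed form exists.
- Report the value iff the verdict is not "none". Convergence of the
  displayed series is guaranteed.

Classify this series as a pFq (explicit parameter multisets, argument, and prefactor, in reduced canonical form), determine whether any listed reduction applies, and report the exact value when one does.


x = -3/5 here; the reduced form reads 0F1, upper {-}, lower {-1/3}, C = 7/9. Verdict: none (x = -3/5): each listed identity misses the multisets {-} ; {-1/3}.

Structural cue: x = (-3/5) and the ratio is unreduced: k + 1/2 divides both sides (C = 7/9).
Adjacent-term ratio: r(k) = (-3/5) * 1 / [(k-1/3) (k+1)] - rational; roots negated = parameters, x = (-3/5), C = 7/9.


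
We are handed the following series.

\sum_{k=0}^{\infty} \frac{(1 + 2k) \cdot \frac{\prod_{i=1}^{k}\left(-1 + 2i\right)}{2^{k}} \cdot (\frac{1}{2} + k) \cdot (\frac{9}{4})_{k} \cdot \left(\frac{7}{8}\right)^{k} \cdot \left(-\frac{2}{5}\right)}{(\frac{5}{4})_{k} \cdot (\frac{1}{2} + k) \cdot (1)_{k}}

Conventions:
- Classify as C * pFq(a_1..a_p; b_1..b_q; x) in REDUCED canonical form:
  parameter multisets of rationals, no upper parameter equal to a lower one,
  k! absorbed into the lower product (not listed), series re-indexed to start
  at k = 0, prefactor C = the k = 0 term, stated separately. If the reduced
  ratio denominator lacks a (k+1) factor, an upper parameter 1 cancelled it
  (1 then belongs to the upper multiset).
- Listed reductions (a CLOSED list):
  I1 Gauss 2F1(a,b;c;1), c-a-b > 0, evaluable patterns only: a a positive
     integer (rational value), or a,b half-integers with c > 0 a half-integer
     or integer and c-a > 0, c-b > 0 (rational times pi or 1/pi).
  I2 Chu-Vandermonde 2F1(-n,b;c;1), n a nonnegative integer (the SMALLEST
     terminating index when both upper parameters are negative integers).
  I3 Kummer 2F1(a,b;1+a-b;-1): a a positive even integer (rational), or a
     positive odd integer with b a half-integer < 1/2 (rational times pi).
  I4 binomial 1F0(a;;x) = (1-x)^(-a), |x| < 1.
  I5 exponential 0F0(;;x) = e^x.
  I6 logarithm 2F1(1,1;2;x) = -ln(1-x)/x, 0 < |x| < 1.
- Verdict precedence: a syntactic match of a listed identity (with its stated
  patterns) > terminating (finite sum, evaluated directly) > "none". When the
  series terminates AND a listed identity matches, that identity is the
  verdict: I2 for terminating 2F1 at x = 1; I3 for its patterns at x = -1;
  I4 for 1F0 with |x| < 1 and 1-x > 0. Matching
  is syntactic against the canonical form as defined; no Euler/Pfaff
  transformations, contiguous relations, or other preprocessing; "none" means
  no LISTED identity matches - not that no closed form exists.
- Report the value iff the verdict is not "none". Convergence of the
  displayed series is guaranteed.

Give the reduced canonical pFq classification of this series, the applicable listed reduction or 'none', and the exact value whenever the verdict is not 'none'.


Structural cue: from the first term -\frac{2}{5}: (1)_k (C = -2/5) is k! itself.
Adjacent-term ratio: r(k) = \frac{7}{8} * (k+\frac{3}{2}) (k+\frac{9}{4}) / [(k+\frac{5}{4}) (k+1)] - rational in k. x = \frac{7}{8}; t_0 = -\frac{2}{5}; negate the roots.

Canonical form: C = -\frac{2}{5} times 2F1 with upper {\frac{3}{2}, \frac{9}{4}}, lower {\frac{5}{4}}, x = \frac{7}{8}. Verdict: none. Every listed pattern misses the 2F1 form at \frac{7}{8}, upper {\frac{3}{2}, \frac{9}{4}}.


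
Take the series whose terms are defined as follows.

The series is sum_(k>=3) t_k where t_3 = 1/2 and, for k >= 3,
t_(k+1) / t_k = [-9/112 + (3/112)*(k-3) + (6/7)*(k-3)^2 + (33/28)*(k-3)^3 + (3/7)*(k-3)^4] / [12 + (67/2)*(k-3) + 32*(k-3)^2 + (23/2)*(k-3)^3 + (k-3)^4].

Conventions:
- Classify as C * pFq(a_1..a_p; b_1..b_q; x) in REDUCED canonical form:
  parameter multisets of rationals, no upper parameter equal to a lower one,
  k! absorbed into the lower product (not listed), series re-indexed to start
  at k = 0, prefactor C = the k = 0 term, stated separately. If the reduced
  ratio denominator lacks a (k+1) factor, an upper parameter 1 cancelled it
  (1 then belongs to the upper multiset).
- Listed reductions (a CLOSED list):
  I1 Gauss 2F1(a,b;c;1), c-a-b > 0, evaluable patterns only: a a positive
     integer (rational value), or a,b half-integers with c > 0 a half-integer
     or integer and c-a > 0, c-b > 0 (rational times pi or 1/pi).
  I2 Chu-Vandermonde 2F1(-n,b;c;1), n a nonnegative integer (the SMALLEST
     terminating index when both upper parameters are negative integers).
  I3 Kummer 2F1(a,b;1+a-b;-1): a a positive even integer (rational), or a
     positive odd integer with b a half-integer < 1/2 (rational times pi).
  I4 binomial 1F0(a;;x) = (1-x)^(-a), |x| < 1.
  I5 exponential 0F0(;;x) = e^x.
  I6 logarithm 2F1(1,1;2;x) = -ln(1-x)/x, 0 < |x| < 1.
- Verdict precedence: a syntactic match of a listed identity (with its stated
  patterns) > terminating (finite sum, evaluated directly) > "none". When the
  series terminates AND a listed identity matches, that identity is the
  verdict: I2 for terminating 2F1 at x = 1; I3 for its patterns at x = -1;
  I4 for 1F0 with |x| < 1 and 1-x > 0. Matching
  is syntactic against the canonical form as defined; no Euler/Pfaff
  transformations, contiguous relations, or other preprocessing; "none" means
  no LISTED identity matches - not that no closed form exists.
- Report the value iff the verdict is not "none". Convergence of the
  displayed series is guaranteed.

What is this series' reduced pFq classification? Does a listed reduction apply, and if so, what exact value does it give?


With C = 1/2: the canonical form is 2F1(-1/4, 1/2; 8; 3/7). Verdict: none - at argument 3/7 the multisets {-1/4, 1/2} ; {8} match no listed identity.

The tell: from the first term 1/2: the parameter 1 appears in both the upper and lower lists and cancels (alongside the other common factor).
Adjacent-term ratio: r(k) = (3/7) * (k-1/4) (k+1/2) / [(k+8) (k+1)] - rational in k. x = (3/7); t_0 = 1/2; negate the roots.


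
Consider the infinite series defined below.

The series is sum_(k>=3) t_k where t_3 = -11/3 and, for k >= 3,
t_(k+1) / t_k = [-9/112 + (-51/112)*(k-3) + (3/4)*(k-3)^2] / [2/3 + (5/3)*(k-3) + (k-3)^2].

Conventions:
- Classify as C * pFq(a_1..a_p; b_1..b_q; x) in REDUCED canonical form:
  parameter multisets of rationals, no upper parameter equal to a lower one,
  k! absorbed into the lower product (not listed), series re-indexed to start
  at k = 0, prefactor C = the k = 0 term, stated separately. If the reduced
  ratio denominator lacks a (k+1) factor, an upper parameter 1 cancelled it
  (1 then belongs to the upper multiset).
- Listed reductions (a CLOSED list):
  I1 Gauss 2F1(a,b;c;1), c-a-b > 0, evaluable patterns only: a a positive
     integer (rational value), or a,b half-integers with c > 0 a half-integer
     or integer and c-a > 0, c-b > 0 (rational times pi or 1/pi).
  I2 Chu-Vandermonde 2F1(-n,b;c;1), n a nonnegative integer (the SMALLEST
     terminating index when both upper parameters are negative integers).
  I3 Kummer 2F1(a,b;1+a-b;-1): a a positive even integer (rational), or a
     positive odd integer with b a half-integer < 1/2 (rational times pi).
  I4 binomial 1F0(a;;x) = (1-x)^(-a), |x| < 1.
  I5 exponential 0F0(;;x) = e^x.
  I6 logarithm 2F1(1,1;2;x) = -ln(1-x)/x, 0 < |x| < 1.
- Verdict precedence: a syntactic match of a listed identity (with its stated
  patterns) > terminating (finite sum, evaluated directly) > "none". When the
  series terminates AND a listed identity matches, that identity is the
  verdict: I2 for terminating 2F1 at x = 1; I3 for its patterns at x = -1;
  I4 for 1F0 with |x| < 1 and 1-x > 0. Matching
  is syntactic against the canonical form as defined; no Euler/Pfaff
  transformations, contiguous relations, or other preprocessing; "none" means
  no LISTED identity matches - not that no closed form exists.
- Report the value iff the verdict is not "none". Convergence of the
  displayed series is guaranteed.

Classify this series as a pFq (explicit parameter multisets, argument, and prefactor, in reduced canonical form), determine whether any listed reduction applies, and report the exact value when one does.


The series (x = 3/4) is 2F1: upper {-3/4, 1/7}, lower {2/3}, prefactor -11/3. Verdict: none (x = 3/4): each listed identity misses the multisets {-3/4, 1/7} ; {2/3}.

Key observation: t_0 = -11/3 here, and roots of the ratio polynomials (C = -11/3) are the negated parameters.
Term ratio: r(k) = (3/4) * (k-3/4) (k+1/7) / [(k+2/3) (k+1)] - rational in k, leading ratio (3/4); with t_0 = -11/3, classification follows.


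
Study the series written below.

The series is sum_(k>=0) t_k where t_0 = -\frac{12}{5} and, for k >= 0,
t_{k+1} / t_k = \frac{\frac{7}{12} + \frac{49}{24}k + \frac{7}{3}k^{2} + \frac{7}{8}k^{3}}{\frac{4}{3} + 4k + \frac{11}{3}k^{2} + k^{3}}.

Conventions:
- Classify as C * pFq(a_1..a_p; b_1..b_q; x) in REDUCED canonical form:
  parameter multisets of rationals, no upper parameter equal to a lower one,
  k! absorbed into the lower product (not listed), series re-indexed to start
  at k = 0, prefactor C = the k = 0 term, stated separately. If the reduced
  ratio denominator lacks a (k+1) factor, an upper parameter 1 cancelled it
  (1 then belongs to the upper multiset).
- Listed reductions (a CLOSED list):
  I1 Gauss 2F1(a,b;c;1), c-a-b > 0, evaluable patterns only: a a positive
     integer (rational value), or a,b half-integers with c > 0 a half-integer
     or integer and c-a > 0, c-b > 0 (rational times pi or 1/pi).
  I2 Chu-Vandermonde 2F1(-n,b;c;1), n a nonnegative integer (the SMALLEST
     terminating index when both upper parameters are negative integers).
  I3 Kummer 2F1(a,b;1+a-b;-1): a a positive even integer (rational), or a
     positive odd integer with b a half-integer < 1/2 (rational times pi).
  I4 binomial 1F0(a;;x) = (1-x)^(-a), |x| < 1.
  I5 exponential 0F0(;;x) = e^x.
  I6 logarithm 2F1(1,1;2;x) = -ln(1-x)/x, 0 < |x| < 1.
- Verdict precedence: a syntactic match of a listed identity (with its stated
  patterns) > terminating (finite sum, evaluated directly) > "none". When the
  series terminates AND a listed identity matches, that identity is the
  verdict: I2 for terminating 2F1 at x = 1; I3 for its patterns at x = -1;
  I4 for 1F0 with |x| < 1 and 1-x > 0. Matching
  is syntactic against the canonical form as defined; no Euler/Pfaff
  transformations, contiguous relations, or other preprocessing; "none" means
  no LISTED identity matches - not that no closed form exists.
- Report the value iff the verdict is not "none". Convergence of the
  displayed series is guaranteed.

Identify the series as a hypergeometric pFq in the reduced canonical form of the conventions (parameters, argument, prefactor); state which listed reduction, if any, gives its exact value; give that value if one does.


Prefactor -\frac{12}{5}, argument \frac{7}{8}: 2F1 with upper {1, 1} over lower {2}. Verdict: logarithm (I6) matches (the logarithm: parameters (1,1;2), x = \frac{7}{8}). Hence: \frac{96}{35} \cdot \ln\left(\frac{1}{8}\right).

First insight: t_0 = -\frac{12}{5} here, and the expanded ratio factors over Q; C = -12/5, roots give parameters.
Consecutive-term ratio: r(k) = \frac{7}{8} * (k+1) (k+1) / [(k+2) (k+1)] - rational in k. x = \frac{7}{8}; t_0 = -\frac{12}{5}; negate the roots.


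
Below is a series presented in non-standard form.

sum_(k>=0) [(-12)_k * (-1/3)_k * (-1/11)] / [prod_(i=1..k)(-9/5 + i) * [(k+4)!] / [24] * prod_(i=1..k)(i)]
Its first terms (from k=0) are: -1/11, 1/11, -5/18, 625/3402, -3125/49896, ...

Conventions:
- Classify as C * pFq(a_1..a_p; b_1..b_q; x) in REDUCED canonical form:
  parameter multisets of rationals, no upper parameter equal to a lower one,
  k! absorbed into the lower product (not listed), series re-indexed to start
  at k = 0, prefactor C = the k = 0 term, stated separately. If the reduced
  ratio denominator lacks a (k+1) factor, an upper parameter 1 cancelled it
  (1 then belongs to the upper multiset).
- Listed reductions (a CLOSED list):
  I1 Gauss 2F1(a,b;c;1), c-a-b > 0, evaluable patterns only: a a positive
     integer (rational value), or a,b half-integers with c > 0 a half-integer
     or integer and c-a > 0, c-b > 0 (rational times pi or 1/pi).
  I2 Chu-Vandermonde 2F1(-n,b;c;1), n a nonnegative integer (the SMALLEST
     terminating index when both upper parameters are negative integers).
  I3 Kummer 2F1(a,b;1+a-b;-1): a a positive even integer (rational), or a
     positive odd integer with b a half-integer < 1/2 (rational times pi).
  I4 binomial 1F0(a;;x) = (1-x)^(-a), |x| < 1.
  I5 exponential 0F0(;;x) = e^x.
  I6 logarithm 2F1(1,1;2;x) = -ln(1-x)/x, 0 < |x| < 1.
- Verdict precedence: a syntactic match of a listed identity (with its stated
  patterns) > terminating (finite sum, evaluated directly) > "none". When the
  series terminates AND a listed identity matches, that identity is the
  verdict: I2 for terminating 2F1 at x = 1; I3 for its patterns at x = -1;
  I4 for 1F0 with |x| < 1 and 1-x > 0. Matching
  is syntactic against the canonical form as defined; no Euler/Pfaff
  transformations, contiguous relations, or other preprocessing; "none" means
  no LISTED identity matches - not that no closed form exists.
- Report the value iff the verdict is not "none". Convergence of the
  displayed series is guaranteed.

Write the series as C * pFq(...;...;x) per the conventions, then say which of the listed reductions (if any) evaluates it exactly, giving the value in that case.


Classification (C = -1/11): 2F2 with upper {-12, -1/3}, lower {-4/5, 5}, argument x = 1. Verdict: terminating. With -12 upstairs the series is a 13-term polynomial sum; evaluated term by term. Hence: -49195587811300698685/338217360306919382016.

First insight: t_0 being -1/11, the denominator's factorial ratio (prefactor -1/11) is a lower Pochhammer.
Adjacent-term ratio: r(k) = 1 * (k-12) (k-1/3) / [(k-4/5) (k+5) (k+1)] - rational; roots negated = parameters, x = 1, C = -1/11.


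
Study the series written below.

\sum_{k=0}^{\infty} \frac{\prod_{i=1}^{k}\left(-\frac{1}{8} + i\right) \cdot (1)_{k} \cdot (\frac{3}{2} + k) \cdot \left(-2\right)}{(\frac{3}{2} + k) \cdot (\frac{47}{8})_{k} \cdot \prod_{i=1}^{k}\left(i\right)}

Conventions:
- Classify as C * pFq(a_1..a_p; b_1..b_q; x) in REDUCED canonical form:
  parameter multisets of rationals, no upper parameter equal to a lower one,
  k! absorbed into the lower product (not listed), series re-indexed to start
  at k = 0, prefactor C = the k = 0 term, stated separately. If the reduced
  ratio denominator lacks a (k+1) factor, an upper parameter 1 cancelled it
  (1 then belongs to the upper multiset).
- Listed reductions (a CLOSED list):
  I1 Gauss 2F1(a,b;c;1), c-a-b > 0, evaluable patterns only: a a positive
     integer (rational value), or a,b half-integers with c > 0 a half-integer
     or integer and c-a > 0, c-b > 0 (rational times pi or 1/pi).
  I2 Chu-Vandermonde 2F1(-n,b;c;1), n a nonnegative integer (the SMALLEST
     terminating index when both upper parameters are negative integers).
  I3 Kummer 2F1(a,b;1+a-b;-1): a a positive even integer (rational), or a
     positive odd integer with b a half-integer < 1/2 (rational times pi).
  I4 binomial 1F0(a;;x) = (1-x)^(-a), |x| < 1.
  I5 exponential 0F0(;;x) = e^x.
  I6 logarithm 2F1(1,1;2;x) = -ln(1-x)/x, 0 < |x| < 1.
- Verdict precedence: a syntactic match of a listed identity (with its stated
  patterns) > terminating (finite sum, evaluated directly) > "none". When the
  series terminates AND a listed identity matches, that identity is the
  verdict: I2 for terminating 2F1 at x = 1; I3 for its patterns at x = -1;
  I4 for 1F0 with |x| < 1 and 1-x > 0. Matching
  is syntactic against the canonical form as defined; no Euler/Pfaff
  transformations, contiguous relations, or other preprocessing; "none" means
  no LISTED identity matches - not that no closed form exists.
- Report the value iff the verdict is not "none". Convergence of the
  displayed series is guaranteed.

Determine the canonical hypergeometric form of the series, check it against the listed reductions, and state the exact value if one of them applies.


x = 1 here; the reduced form reads 2F1, upper {\frac{7}{8}, 1}, lower {\frac{47}{8}}, C = -2. Verdict: Gauss's theorem (I1) applies (x = 1: the Gamma ratio telescopes since c-a-b = 4 > 0 and a = 1 in Z>0). Exact value: -\frac{39}{16}.

Structural cue: from the first term -2: the product of the first k integers (C = -2) is k!.
Step ratio: r(k) = 1 * (k+\frac{7}{8}) (k+1) / [(k+\frac{47}{8}) (k+1)] - rational in k. x = 1; t_0 = -2; negate the roots.


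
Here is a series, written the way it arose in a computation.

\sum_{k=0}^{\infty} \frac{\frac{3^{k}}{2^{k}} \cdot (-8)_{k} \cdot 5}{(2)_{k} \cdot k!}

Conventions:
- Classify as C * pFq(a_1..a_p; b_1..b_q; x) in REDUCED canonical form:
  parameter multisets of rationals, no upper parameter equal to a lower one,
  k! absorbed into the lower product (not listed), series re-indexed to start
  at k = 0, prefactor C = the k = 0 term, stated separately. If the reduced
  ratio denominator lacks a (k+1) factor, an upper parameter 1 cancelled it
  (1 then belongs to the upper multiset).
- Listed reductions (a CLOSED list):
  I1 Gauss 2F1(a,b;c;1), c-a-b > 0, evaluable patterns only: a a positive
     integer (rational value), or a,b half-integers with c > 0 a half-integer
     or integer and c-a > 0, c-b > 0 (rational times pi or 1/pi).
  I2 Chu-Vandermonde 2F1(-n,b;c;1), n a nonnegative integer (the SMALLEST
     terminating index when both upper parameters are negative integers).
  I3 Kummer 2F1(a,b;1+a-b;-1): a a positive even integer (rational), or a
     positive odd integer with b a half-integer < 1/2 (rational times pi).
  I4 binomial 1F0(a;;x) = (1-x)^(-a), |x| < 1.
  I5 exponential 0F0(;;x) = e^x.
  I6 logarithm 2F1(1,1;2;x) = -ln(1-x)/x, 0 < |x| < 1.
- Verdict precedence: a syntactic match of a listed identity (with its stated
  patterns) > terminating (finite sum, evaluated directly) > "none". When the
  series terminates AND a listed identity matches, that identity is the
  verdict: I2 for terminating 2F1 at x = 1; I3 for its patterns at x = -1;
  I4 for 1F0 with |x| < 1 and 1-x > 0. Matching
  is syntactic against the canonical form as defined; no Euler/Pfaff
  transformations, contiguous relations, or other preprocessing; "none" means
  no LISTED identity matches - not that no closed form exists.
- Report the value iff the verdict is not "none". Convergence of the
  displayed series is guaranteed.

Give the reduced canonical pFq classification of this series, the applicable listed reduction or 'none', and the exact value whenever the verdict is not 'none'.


At argument \frac{3}{2}: a 1F1 with upper {-8}, lower {2}, scaled by C = 5. Verdict: terminating (-8 upstairs). 9 nonzero terms in all; added directly. Its exact value is \frac{54433}{229376}.

First insight: from the first term 5: the two k-th powers (C = 5, x = 3/2) combine into one argument.
Ratio: r(k) = \frac{3}{2} * (k-8) / [(k+2) (k+1)] - rational in k. x = \frac{3}{2}; t_0 = 5; negate the roots.


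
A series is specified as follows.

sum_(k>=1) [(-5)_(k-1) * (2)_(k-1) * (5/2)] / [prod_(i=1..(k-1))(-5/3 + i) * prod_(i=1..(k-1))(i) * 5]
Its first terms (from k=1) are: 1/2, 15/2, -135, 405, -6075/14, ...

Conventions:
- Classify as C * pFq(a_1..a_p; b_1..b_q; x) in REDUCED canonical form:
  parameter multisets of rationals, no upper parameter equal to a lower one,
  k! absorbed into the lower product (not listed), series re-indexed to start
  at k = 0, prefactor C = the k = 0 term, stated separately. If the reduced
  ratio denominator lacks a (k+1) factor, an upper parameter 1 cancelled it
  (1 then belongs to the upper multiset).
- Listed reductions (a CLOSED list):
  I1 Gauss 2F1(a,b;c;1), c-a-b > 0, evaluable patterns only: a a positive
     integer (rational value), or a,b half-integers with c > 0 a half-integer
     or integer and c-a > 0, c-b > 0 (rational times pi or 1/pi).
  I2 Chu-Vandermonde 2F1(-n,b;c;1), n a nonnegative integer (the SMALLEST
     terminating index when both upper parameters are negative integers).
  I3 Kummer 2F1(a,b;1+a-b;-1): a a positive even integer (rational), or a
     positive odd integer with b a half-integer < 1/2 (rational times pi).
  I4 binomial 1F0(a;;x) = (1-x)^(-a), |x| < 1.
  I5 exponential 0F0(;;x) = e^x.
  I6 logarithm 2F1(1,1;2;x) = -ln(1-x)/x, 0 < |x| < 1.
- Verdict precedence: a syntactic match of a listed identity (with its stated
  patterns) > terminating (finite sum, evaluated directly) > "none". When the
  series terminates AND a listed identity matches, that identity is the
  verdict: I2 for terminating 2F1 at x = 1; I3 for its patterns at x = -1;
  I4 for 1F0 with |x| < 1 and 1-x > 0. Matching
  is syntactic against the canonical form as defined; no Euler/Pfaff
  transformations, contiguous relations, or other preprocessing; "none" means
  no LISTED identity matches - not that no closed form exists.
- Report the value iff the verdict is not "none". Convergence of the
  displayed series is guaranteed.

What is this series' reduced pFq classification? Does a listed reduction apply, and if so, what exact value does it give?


Canonical form: C = 1/2 times 2F1 with upper {-5, 2}, lower {-2/3}, x = 1. Verdict: this is Chu-Vandermonde (I2) (terminating 2F1 at x = 1 with n = 5, b = 2, c = -2/3). Exact value: 2/7.

First insight: t_0 = 1/2 here, and the product of the first k integers (prefactor 1/2) is k!.
Term ratio: r(k) = 1 * (k-5) (k+2) / [(k-2/3) (k+1)] - rational in k, leading ratio 1; with t_0 = 1/2, classification follows.


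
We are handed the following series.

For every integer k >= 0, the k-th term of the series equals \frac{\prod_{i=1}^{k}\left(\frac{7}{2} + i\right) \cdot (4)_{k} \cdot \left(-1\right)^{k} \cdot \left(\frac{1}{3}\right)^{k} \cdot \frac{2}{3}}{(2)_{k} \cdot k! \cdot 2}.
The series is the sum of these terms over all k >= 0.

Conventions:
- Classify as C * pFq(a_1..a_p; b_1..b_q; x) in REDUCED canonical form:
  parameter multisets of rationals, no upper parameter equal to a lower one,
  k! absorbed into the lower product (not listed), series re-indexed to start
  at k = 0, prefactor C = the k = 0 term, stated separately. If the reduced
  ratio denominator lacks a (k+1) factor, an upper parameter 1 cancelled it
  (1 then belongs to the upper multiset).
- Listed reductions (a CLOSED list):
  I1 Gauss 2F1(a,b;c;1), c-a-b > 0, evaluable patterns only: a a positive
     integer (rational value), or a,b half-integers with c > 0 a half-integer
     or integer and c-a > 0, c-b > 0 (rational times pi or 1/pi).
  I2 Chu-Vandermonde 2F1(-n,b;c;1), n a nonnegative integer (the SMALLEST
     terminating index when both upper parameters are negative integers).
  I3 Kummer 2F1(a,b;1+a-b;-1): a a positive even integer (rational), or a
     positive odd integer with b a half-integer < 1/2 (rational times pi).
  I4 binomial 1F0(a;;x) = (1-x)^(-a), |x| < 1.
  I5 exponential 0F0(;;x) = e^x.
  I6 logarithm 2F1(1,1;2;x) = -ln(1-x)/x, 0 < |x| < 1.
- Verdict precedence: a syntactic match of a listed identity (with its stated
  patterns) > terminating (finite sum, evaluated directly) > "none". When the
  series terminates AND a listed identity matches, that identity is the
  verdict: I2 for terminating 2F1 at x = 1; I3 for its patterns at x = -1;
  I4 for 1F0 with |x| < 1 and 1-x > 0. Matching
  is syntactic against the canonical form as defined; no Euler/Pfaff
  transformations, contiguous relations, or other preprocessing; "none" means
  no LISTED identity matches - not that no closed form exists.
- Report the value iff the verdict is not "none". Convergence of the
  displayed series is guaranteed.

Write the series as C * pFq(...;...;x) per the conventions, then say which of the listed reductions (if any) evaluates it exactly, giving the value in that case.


Canonical form: C = \frac{1}{3} times 2F1 with upper {4, \frac{9}{2}}, lower {2}, x = -\frac{1}{3}. Verdict: none. A 2F1 with upper {4, \frac{9}{2}} fits none of I1-I6 at x = -\frac{1}{3}; the sum runs forever.

Structural cue: t_0 = \frac{1}{3} here, and the running product (C = 1/3, x = -1/3) telescopes to a rising factorial.
Ratio: r(k) = -\frac{1}{3} * (k+4) (k+\frac{9}{2}) / [(k+2) (k+1)] - rational in k, leading ratio -\frac{1}{3}; with t_0 = \frac{1}{3}, classification follows.


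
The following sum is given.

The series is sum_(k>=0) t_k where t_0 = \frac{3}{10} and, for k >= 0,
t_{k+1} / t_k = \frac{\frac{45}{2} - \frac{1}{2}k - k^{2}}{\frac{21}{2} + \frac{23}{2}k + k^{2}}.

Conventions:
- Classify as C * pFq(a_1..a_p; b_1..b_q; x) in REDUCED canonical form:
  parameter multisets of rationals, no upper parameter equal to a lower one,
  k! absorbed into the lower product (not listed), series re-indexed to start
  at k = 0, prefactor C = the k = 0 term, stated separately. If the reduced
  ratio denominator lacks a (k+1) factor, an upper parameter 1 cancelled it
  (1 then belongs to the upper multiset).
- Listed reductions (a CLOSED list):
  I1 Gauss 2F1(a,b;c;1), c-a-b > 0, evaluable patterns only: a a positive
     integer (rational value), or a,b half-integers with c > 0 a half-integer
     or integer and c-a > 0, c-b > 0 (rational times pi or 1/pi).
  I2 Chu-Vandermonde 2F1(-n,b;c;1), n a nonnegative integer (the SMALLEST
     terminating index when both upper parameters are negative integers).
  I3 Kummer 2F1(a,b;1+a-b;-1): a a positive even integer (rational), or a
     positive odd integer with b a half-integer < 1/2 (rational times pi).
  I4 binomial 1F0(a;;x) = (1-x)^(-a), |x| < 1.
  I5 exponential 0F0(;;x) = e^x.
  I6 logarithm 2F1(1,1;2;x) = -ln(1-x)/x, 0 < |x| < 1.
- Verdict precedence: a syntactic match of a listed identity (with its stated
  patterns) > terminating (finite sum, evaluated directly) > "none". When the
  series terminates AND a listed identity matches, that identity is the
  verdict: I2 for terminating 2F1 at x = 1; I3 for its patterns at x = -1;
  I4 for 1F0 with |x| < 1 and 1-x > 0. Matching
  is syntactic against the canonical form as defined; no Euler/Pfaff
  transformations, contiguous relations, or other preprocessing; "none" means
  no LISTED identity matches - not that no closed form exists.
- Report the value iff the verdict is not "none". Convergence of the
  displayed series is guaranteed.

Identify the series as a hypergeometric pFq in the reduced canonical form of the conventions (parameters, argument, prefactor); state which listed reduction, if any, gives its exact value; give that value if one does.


Reduced: x = -1, 2F1, upper = {-\frac{9}{2}, 5}, lower = {\frac{21}{2}}, C = \frac{3}{10}. Verdict at x = -1: Kummer's theorem (I3) matches (x = -1; c = \frac{21}{2} equals 1+a-b for upper {-\frac{9}{2}, 5}: listed pattern). Value: \frac{1247103}{2097152} \cdot \pi.

Key observation: with t_0 = \frac{3}{10}, factor the ratio over Q (C = 3/10): negated roots = parameters.
Adjacent-term ratio: r(k) = -1 * (k-\frac{9}{2}) (k+5) / [(k+\frac{21}{2}) (k+1)] - rational in k. x = -1; t_0 = \frac{3}{10}; negate the roots.


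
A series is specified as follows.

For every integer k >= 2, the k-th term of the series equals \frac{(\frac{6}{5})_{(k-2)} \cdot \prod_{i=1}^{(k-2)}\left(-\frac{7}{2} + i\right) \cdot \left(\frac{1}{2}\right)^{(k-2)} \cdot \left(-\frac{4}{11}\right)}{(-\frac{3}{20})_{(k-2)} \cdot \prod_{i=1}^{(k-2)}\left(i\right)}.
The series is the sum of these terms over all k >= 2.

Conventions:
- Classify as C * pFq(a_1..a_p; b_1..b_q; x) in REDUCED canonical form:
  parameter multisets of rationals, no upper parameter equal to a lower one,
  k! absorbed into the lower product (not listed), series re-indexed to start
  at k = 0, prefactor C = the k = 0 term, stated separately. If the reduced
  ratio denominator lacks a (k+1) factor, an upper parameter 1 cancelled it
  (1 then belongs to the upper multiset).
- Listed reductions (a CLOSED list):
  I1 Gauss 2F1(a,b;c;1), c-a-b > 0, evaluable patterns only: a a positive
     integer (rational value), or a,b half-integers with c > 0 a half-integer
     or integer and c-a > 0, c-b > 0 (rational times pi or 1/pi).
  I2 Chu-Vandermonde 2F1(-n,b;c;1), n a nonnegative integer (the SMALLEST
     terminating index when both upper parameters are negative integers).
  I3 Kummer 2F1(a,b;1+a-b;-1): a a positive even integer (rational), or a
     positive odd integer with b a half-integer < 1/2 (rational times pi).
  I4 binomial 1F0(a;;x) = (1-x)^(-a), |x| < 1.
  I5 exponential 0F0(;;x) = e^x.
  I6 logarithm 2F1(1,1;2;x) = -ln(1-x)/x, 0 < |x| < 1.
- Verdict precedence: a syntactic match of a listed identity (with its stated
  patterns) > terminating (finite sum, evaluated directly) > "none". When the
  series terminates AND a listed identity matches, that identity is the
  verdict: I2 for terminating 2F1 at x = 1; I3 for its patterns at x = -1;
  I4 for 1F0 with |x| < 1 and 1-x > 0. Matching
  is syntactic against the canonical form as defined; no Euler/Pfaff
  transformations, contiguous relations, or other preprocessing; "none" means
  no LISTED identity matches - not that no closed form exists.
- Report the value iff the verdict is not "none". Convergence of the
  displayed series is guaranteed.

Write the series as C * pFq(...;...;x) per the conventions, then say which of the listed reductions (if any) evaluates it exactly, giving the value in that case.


At argument \frac{1}{2}: a 2F1 with upper {-\frac{5}{2}, \frac{6}{5}}, lower {-\frac{3}{20}}, scaled by C = -\frac{4}{11}. Verdict: none (x = \frac{1}{2}): each listed identity misses the multisets {-\frac{5}{2}, \frac{6}{5}} ; {-\frac{3}{20}}.

Key step: t_0 being -\frac{4}{11}, the product of the first k integers (C = -4/11, x = 1/2) is k!.
Term ratio: r(k) = \frac{1}{2} * (k-\frac{5}{2}) (k+\frac{6}{5}) / [(k-\frac{3}{20}) (k+1)] - poly over poly, x = \frac{1}{2} from leading terms; C = -\frac{4}{11} at k = 0.


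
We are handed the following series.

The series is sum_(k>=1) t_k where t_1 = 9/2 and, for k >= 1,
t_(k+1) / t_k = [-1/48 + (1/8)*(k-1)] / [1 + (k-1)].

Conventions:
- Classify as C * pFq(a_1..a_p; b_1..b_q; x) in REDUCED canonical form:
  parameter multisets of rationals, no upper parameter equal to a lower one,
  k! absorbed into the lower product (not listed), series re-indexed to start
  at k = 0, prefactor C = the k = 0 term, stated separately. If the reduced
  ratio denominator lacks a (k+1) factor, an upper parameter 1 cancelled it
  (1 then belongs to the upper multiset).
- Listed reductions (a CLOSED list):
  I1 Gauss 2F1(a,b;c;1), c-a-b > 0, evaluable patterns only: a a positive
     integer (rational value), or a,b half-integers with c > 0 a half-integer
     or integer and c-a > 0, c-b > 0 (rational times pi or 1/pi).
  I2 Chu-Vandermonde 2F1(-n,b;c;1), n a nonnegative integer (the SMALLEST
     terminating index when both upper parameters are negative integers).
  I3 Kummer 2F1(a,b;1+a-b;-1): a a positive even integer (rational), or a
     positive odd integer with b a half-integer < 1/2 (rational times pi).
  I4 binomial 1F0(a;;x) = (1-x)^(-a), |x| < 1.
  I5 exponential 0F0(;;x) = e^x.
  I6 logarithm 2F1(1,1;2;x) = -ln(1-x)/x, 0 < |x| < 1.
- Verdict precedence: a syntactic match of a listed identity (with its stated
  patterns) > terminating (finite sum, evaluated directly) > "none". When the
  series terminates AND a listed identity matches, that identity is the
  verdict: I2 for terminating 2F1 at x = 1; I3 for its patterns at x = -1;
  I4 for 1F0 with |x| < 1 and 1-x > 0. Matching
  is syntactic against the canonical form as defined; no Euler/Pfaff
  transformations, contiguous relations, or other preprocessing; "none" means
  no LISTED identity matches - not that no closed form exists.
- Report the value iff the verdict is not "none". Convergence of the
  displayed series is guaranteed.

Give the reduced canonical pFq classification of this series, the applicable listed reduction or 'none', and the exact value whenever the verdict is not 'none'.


Prefactor 9/2, argument 1/8: 1F0 with upper {-1/6} over lower {-}. Verdict: this is the I4 binomial reduction (the 1F0 binomial series: exponent 1/6, x = 1/8). Exact value: (9/2) * (7/8)^(1/6).

Key observation: t_0 = 9/2 here, and roots of the ratio polynomials (prefactor 9/2) are the negated parameters.
Step ratio: r(k) = (1/8) * (k-1/6) / [(k+1)] - poly over poly, x = (1/8) from leading terms; C = 9/2 at k = 0.
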